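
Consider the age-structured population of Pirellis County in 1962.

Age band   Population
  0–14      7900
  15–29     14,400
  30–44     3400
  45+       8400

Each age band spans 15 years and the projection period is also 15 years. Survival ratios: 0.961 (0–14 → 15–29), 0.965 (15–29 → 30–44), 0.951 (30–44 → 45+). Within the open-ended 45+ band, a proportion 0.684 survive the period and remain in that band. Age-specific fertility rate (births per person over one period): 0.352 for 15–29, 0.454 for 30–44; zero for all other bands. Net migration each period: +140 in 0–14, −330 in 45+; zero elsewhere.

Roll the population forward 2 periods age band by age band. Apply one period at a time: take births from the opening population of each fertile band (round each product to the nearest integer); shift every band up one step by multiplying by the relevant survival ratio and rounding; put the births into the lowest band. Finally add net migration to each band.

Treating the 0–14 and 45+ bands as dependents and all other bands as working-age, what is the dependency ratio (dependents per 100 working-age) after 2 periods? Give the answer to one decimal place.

Numbering the bands 1..4 from youngest to oldest:
[period 1]
Births: 14400 × 0.352 = 5069 ; 3400 × 0.454 = 1544 → 6613
Band 2: 7900 × 0.961 = 7592
Band 3: 14400 × 0.965 = 13896
Band 4: 3400 × 0.951 + 8400 × 0.684 = 3233 + 5746 = 8979
Net migration: Band 1 + 140 → 6753; Band 4 − 330 → 8649
End of period: [6753, 7592, 13896, 8649]
[period 2]
Births: 7592 × 0.352 = 2672 ; 13896 × 0.454 = 6309 → 8981
Band 2: 6753 × 0.961 = 6490
Band 3: 7592 × 0.965 = 7326
Band 4: 13896 × 0.951 + 8649 × 0.684 = 13215 + 5916 = 19131
Net migration: Band 1 + 140 → 9121; Band 4 − 330 → 18801
End of period: [9121, 6490, 7326, 18801]
Dependents (band 0–14 + band 45+) = 9121 + 18801 = 27922; working-age = 13816; ratio = 27922/13816 × 100 = 202.1

202.1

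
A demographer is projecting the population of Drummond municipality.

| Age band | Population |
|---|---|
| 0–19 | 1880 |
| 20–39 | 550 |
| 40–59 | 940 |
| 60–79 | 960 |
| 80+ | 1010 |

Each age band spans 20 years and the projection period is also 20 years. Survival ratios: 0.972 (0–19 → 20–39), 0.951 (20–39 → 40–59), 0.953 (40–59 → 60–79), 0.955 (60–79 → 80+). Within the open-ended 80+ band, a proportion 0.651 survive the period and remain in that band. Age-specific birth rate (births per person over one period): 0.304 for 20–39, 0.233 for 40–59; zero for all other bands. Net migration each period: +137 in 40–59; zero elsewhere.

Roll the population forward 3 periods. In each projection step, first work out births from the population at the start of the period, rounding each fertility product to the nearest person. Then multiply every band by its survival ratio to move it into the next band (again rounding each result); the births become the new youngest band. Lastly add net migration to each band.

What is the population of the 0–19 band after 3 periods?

Period 1.
Births: 550 × 0.304 = 167 ; 940 × 0.233 = 219 — total 386
20–39: 1880 × 0.972 = 1827
40–59: 550 × 0.951 = 523
60–79: 940 × 0.953 = 896
80+: 960 × 0.955 + 1010 × 0.651 = 917 + 658 = 1575
Net migration: 40–59 + 137 → 660
End of period: [386, 1827, 660, 896, 1575]
Period 2.
Births: 1827 × 0.304 = 555 ; 660 × 0.233 = 154 — total 709
20–39: 386 × 0.972 = 375
40–59: 1827 × 0.951 = 1737
60–79: 660 × 0.953 = 629
80+: 896 × 0.955 + 1575 × 0.651 = 856 + 1025 = 1881
Net migration: 40–59 + 137 → 1874
End of period: [709, 375, 1874, 629, 1881]
Period 3.
Births: 375 × 0.304 = 114 ; 1874 × 0.233 = 437 — total 551
20–39: 709 × 0.972 = 689
40–59: 375 × 0.951 = 357
60–79: 1874 × 0.953 = 1786
80+: 629 × 0.955 + 1881 × 0.651 = 601 + 1225 = 1826
Net migration: 40–59 + 137 → 494
End of period: [551, 689, 494, 1786, 1826]

551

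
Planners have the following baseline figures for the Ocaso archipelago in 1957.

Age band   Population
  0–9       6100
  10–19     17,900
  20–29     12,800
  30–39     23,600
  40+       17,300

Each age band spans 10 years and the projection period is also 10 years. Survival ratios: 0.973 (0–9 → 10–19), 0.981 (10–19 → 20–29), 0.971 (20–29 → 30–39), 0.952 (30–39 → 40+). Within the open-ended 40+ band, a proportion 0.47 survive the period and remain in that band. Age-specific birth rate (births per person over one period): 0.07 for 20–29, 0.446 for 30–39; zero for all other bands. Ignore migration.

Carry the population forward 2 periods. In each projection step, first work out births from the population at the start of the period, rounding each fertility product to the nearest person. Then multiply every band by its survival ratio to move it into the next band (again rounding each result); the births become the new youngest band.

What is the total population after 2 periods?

— Period 1 —
Births: 12800 × 0.07 = 896  |  23600 × 0.446 = 10526 — total 11422
10–19: 6100 × 0.973 = 5935
20–29: 17900 × 0.981 = 17560
30–39: 12800 × 0.971 = 12429
40+: 23600 × 0.952 + 17300 × 0.47 = 22467 + 8131 = 30598
Giving 11422 / 5935 / 17560 / 12429 / 30598.
— Period 2 —
Births: 17560 × 0.07 = 1229  |  12429 × 0.446 = 5543 — total 6772
10–19: 11422 × 0.973 = 11114
20–29: 5935 × 0.981 = 5822
30–39: 17560 × 0.971 = 17051
40+: 12429 × 0.952 + 30598 × 0.47 = 11832 + 14381 = 26213
Giving 6772 / 11114 / 5822 / 17051 / 26213.
Total after period 2: 6772 + 11114 + 5822 + 17051 + 26213 = 66972

66972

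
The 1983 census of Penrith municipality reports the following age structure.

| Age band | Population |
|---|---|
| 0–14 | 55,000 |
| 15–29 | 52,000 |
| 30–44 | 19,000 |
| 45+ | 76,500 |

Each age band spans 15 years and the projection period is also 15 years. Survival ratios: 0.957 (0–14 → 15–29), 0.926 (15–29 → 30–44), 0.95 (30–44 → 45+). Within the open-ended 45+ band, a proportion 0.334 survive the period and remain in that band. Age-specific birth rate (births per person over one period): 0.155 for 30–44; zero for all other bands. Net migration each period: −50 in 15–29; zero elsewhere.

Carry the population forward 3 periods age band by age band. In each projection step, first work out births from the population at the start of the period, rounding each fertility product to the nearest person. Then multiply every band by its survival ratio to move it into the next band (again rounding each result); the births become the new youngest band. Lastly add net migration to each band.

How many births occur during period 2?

Let band 1 be 0–14 through band 4 = 45+.
Period 1.
Births: 19000 × 0.155 = 2945
Band 2: 55000 × 0.957 = 52635
Band 3: 52000 × 0.926 = 48152
Band 4: 19000 × 0.95 + 76500 × 0.334 = 18050 + 25551 = 43601
Net migration: Band 2 − 50 → 52585
Giving 2945 / 52585 / 48152 / 43601.
Period 2.
Births: 48152 × 0.155 = 7464
Band 2: 2945 × 0.957 = 2818
Band 3: 52585 × 0.926 = 48694
Band 4: 48152 × 0.95 + 43601 × 0.334 = 45744 + 14563 = 60307
Net migration: Band 2 − 50 → 2768
Giving 7464 / 2768 / 48694 / 60307.

7464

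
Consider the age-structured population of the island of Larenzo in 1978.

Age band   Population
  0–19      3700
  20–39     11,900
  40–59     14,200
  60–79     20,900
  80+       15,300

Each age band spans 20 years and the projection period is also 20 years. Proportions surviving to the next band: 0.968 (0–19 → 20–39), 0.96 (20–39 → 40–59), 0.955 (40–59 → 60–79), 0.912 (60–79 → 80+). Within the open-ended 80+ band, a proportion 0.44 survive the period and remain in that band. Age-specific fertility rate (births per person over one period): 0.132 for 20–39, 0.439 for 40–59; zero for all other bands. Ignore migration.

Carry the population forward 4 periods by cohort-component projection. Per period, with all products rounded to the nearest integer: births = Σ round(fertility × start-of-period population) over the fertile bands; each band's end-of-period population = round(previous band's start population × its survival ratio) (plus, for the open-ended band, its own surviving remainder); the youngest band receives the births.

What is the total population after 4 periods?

30303

Let band 1 be 0–19 through band 5 = 80+.
[period 1]
Births: 11900 × 0.132 = 1571 ; 14200 × 0.439 = 6234 ⇒ total 7805
Band 2: 3700 × 0.968 = 3582
Band 3: 11900 × 0.96 = 11424
Band 4: 14200 × 0.955 = 13561
Band 5: 20900 × 0.912 + 15300 × 0.44 = 19061 + 6732 = 25793
End of period: [7805, 3582, 11424, 13561, 25793]
[period 2]
Births: 3582 × 0.132 = 473 ; 11424 × 0.439 = 5015 ⇒ total 5488
Band 2: 7805 × 0.968 = 7555
Band 3: 3582 × 0.96 = 3439
Band 4: 11424 × 0.955 = 10910
Band 5: 13561 × 0.912 + 25793 × 0.44 = 12368 + 11349 = 23717
End of period: [5488, 7555, 3439, 10910, 23717]
[period 3]
Births: 7555 × 0.132 = 997 ; 3439 × 0.439 = 1510 ⇒ total 2507
Band 2: 5488 × 0.968 = 5312
Band 3: 7555 × 0.96 = 7253
Band 4: 3439 × 0.955 = 3284
Band 5: 10910 × 0.912 + 23717 × 0.44 = 9950 + 10435 = 20385
End of period: [2507, 5312, 7253, 3284, 20385]
[period 4]
Births: 5312 × 0.132 = 701 ; 7253 × 0.439 = 3184 ⇒ total 3885
Band 2: 2507 × 0.968 = 2427
Band 3: 5312 × 0.96 = 5100
Band 4: 7253 × 0.955 = 6927
Band 5: 3284 × 0.912 + 20385 × 0.44 = 2995 + 8969 = 11964
End of period: [3885, 2427, 5100, 6927, 11964]
Total after period 4: 3885 + 2427 + 5100 + 6927 + 11964 = 30303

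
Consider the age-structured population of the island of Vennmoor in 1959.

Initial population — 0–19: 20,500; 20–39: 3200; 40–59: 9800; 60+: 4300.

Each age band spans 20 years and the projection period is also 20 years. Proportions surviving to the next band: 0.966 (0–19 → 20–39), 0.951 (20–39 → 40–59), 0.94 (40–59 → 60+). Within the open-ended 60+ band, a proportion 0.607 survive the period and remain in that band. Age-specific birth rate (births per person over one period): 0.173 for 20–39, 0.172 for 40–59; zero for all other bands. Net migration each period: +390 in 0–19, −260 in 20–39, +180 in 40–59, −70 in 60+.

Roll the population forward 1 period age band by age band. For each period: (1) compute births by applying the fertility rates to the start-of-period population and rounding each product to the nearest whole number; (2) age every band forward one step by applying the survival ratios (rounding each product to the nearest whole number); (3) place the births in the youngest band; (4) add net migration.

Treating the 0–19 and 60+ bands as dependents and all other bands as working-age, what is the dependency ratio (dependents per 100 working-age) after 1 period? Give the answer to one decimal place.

Call the groups 1 to 4, youngest first.
Period 1.
Births: 3200 * 0.173 = 554 ; 9800 * 0.172 = 1686 ⇒ total 2240
Group 2: 20500 * 0.966 = 19803
Group 3: 3200 * 0.951 = 3043
Group 4: 9800 * 0.94 + 4300 * 0.607 = 9212 + 2610 = 11822
Net migration: Group 1 + 390 → 2630; Group 2 − 260 → 19543; Group 3 + 180 → 3223; Group 4 − 70 → 11752
Population now: 0–19=2630, 20–39=19543, 40–59=3223, 60+=11752
Dependents (band 0–19 + band 60+) = 2630 + 11752 = 14382; working-age = 22766; ratio = 14382/22766 × 100 = 63.2

63.2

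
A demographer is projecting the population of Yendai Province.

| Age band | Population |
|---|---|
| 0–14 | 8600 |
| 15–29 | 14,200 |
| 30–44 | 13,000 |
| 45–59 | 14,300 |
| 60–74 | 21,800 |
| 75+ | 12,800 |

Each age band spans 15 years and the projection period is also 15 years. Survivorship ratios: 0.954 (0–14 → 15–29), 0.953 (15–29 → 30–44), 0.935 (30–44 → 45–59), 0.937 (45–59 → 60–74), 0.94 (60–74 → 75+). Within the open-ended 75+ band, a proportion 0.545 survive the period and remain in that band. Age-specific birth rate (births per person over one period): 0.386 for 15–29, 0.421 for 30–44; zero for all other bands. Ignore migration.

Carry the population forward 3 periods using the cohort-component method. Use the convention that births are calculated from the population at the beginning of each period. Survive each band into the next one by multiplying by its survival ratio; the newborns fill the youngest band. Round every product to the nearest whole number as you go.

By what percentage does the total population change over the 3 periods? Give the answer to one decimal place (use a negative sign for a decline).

[period 1]
Births: 14200 × 0.386 = 5481  |  13000 × 0.421 = 5473 ⇒ total 10954
15–29: 8600 × 0.954 = 8204
30–44: 14200 × 0.953 = 13533
45–59: 13000 × 0.935 = 12155
60–74: 14300 × 0.937 = 13399
75+: 21800 × 0.94 + 12800 × 0.545 = 20492 + 6976 = 27468
End of period: [10954, 8204, 13533, 12155, 13399, 27468]
[period 2]
Births: 8204 × 0.386 = 3167  |  13533 × 0.421 = 5697 ⇒ total 8864
15–29: 10954 × 0.954 = 10450
30–44: 8204 × 0.953 = 7818
45–59: 13533 × 0.935 = 12653
60–74: 12155 × 0.937 = 11389
75+: 13399 × 0.94 + 27468 × 0.545 = 12595 + 14970 = 27565
End of period: [8864, 10450, 7818, 12653, 11389, 27565]
[period 3]
Births: 10450 × 0.386 = 4034  |  7818 × 0.421 = 3291 ⇒ total 7325
15–29: 8864 × 0.954 = 8456
30–44: 10450 × 0.953 = 9959
45–59: 7818 × 0.935 = 7310
60–74: 12653 × 0.937 = 11856
75+: 11389 × 0.94 + 27565 × 0.545 = 10706 + 15023 = 25729
End of period: [7325, 8456, 9959, 7310, 11856, 25729]
Total: 84700 → 70635; change = -14065; percentage change = -16.6%

-16.6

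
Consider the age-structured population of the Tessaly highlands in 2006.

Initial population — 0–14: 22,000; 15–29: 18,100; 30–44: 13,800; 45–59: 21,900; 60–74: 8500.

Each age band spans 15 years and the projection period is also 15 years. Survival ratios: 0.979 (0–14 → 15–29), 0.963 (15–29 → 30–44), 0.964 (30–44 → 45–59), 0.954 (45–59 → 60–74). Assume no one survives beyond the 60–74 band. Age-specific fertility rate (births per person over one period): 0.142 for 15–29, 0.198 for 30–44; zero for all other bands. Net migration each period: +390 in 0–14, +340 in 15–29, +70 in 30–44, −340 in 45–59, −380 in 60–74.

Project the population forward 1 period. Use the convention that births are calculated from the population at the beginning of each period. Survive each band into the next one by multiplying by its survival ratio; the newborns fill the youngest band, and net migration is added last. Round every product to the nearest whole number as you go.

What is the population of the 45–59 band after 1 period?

12963

Call the groups 1 to 5, youngest first.
Period 1:
Births: 18100 × 0.142 = 2570 ; 13800 × 0.198 = 2732 — total 5302
Group 2: 22000 × 0.979 = 21538
Group 3: 18100 × 0.963 = 17430
Group 4: 13800 × 0.964 = 13303
Group 5: 21900 × 0.954 = 20893
Net migration: Group 1 + 390 → 5692; Group 2 + 340 → 21878; Group 3 + 70 → 17500; Group 4 − 340 → 12963; Group 5 − 380 → 20513
Population now: 0–14=5692, 15–29=21878, 30–44=17500, 45–59=12963, 60–74=20513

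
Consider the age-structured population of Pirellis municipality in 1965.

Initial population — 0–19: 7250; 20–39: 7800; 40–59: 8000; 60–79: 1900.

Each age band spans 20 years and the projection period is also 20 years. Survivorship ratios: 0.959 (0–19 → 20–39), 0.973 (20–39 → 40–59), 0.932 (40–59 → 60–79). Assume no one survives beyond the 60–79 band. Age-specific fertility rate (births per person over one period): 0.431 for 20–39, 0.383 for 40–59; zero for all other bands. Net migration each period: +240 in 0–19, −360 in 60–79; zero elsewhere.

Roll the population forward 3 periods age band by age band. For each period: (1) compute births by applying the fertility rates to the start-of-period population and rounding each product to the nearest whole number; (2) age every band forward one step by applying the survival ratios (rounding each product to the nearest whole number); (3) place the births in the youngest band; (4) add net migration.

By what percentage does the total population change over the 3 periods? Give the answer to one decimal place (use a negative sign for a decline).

After projecting period 1:
Births: 7800 × 0.431 = 3362 ; 8000 × 0.383 = 3064 → total 6426
20–39: 7250 × 0.959 = 6953
40–59: 7800 × 0.973 = 7589
60–79: 8000 × 0.932 = 7456
Net migration: 0–19 + 240 → 6666; 60–79 − 360 → 7096
End of period: [6666, 6953, 7589, 7096]
After projecting period 2:
Births: 6953 × 0.431 = 2997 ; 7589 × 0.383 = 2907 → total 5904
20–39: 6666 × 0.959 = 6393
40–59: 6953 × 0.973 = 6765
60–79: 7589 × 0.932 = 7073
Net migration: 0–19 + 240 → 6144; 60–79 − 360 → 6713
End of period: [6144, 6393, 6765, 6713]
After projecting period 3:
Births: 6393 × 0.431 = 2755 ; 6765 × 0.383 = 2591 → total 5346
20–39: 6144 × 0.959 = 5892
40–59: 6393 × 0.973 = 6220
60–79: 6765 × 0.932 = 6305
Net migration: 0–19 + 240 → 5586; 60–79 − 360 → 5945
End of period: [5586, 5892, 6220, 5945]
Total: 24950 → 23643; change = -1307; percentage change = -5.2%

-5.2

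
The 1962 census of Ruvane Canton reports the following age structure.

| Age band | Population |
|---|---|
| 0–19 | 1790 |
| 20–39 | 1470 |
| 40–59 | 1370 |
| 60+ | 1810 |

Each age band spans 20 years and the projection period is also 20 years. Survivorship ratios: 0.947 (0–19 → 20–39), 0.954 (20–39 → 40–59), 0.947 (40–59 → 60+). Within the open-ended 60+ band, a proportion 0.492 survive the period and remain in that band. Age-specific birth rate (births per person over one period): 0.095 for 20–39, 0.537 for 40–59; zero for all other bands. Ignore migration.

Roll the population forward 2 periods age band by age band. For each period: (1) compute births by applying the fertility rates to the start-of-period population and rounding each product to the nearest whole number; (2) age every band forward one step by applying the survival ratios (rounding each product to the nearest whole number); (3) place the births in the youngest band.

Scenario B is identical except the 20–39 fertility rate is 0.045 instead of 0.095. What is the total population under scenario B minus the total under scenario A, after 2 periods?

Period 1:
Births: 1470 * 0.095 = 140  |  1370 * 0.537 = 736 — total 876
20–39: 1790 * 0.947 = 1695
40–59: 1470 * 0.954 = 1402
60+: 1370 * 0.947 + 1810 * 0.492 = 1297 + 891 = 2188
Population now: 0–19=876, 20–39=1695, 40–59=1402, 60+=2188
Period 2:
Births: 1695 * 0.095 = 161  |  1402 * 0.537 = 753 — total 914
20–39: 876 * 0.947 = 830
40–59: 1695 * 0.954 = 1617
60+: 1402 * 0.947 + 2188 * 0.492 = 1328 + 1076 = 2404
Population now: 0–19=914, 20–39=830, 40–59=1617, 60+=2404
Scenario A total after 2 periods: 5765
Scenario B projection —
Period 1:
Births: 1470 * 0.045 = 66  |  1370 * 0.537 = 736 — total 802
20–39: 1790 * 0.947 = 1695
40–59: 1470 * 0.954 = 1402
60+: 1370 * 0.947 + 1810 * 0.492 = 1297 + 891 = 2188
Population now: 0–19=802, 20–39=1695, 40–59=1402, 60+=2188
Period 2:
Births: 1695 * 0.045 = 76  |  1402 * 0.537 = 753 — total 829
20–39: 802 * 0.947 = 759
40–59: 1695 * 0.954 = 1617
60+: 1402 * 0.947 + 2188 * 0.492 = 1328 + 1076 = 2404
Population now: 0–19=829, 20–39=759, 40–59=1617, 60+=2404
Scenario B total after 2 periods: 5609
Difference B − A = 5609 − 5765 = -156

-156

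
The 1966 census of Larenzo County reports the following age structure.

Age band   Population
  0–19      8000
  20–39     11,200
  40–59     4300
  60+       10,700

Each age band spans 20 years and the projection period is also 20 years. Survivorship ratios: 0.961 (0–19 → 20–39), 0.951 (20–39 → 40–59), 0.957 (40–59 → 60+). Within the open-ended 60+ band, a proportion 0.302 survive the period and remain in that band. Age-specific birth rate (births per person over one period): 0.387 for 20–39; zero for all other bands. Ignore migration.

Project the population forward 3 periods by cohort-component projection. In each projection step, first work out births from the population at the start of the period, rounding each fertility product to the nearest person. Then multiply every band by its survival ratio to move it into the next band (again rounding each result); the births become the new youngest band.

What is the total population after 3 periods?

Numbering the bands 1..4 from youngest to oldest:
— Period 1 —
Births: 11200 × 0.387 = 4334
Band 2: 8000 × 0.961 = 7688
Band 3: 11200 × 0.951 = 10651
Band 4: 4300 × 0.957 + 10700 × 0.302 = 4115 + 3231 = 7346
Population now: 0–19=4334, 20–39=7688, 40–59=10651, 60+=7346
— Period 2 —
Births: 7688 × 0.387 = 2975
Band 2: 4334 × 0.961 = 4165
Band 3: 7688 × 0.951 = 7311
Band 4: 10651 × 0.957 + 7346 × 0.302 = 10193 + 2218 = 12411
Population now: 0–19=2975, 20–39=4165, 40–59=7311, 60+=12411
— Period 3 —
Births: 4165 × 0.387 = 1612
Band 2: 2975 × 0.961 = 2859
Band 3: 4165 × 0.951 = 3961
Band 4: 7311 × 0.957 + 12411 × 0.302 = 6997 + 3748 = 10745
Population now: 0–19=1612, 20–39=2859, 40–59=3961, 60+=10745
Total after period 3: 1612 + 2859 + 3961 + 10745 = 19177

19177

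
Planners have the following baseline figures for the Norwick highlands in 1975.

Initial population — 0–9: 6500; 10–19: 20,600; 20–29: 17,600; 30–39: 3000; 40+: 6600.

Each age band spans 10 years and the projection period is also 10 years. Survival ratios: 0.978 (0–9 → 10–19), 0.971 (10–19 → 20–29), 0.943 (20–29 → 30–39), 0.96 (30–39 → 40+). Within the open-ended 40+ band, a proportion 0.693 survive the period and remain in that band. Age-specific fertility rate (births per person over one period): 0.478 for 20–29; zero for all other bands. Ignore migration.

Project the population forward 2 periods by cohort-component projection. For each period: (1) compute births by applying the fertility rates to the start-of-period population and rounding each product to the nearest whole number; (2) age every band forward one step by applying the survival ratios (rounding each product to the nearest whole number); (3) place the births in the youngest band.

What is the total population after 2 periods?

63924

Call the bands 1 to 5, youngest first.
After projecting period 1:
Births: 17600 × 0.478 = 8413
Band 2: 6500 × 0.978 = 6357
Band 3: 20600 × 0.971 = 20003
Band 4: 17600 × 0.943 = 16597
Band 5: 3000 × 0.96 + 6600 × 0.693 = 2880 + 4574 = 7454
Population now: 0–9=8413, 10–19=6357, 20–29=20003, 30–39=16597, 40+=7454
After projecting period 2:
Births: 20003 × 0.478 = 9561
Band 2: 8413 × 0.978 = 8228
Band 3: 6357 × 0.971 = 6173
Band 4: 20003 × 0.943 = 18863
Band 5: 16597 × 0.96 + 7454 × 0.693 = 15933 + 5166 = 21099
Population now: 0–9=9561, 10–19=8228, 20–29=6173, 30–39=18863, 40+=21099
Total after period 2: 9561 + 8228 + 6173 + 18863 + 21099 = 63924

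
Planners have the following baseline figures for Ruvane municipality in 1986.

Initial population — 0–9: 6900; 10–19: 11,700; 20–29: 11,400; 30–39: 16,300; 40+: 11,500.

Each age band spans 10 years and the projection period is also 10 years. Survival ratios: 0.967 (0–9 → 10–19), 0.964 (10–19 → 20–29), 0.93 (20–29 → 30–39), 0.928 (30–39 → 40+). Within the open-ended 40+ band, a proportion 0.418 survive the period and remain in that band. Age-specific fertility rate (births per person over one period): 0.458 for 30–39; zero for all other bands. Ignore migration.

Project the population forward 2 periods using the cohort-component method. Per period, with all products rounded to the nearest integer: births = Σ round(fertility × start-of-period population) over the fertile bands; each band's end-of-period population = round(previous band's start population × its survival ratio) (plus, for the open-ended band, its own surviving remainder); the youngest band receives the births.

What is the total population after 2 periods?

Numbering the bands 1..5 from youngest to oldest:
— Period 1 —
Births: 16300 × 0.458 = 7465
Band 2: 6900 × 0.967 = 6672
Band 3: 11700 × 0.964 = 11279
Band 4: 11400 × 0.93 = 10602
Band 5: 16300 × 0.928 + 11500 × 0.418 = 15126 + 4807 = 19933
Population now: 0–9=7465, 10–19=6672, 20–29=11279, 30–39=10602, 40+=19933
— Period 2 —
Births: 10602 × 0.458 = 4856
Band 2: 7465 × 0.967 = 7219
Band 3: 6672 × 0.964 = 6432
Band 4: 11279 × 0.93 = 10489
Band 5: 10602 × 0.928 + 19933 × 0.418 = 9839 + 8332 = 18171
Population now: 0–9=4856, 10–19=7219, 20–29=6432, 30–39=10489, 40+=18171
Total after period 2: 4856 + 7219 + 6432 + 10489 + 18171 = 47167

47167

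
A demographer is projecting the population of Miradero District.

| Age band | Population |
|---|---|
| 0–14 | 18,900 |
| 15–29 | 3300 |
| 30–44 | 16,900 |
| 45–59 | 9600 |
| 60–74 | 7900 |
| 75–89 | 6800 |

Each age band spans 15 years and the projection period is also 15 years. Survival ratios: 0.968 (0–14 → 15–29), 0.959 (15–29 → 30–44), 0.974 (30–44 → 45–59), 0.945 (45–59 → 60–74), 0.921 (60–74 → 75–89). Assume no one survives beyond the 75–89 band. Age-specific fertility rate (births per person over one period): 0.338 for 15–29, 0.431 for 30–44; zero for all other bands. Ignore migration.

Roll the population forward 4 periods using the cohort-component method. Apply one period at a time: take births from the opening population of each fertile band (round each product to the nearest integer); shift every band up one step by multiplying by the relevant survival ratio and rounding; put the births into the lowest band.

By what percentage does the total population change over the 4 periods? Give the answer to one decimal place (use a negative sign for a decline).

-22.3

After projecting period 1:
Births: 3300 × 0.338 = 1115  |  16900 × 0.431 = 7284 → total 8399
15–29: 18900 × 0.968 = 18295
30–44: 3300 × 0.959 = 3165
45–59: 16900 × 0.974 = 16461
60–74: 9600 × 0.945 = 9072
75–89: 7900 × 0.921 = 7276
Population now: 0–14=8399, 15–29=18295, 30–44=3165, 45–59=16461, 60–74=9072, 75–89=7276
After projecting period 2:
Births: 18295 × 0.338 = 6184  |  3165 × 0.431 = 1364 → total 7548
15–29: 8399 × 0.968 = 8130
30–44: 18295 × 0.959 = 17545
45–59: 3165 × 0.974 = 3083
60–74: 16461 × 0.945 = 15556
75–89: 9072 × 0.921 = 8355
Population now: 0–14=7548, 15–29=8130, 30–44=17545, 45–59=3083, 60–74=15556, 75–89=8355
After projecting period 3:
Births: 8130 × 0.338 = 2748  |  17545 × 0.431 = 7562 → total 10310
15–29: 7548 × 0.968 = 7306
30–44: 8130 × 0.959 = 7797
45–59: 17545 × 0.974 = 17089
60–74: 3083 × 0.945 = 2913
75–89: 15556 × 0.921 = 14327
Population now: 0–14=10310, 15–29=7306, 30–44=7797, 45–59=17089, 60–74=2913, 75–89=14327
After projecting period 4:
Births: 7306 × 0.338 = 2469  |  7797 × 0.431 = 3361 → total 5830
15–29: 10310 × 0.968 = 9980
30–44: 7306 × 0.959 = 7006
45–59: 7797 × 0.974 = 7594
60–74: 17089 × 0.945 = 16149
75–89: 2913 × 0.921 = 2683
Population now: 0–14=5830, 15–29=9980, 30–44=7006, 45–59=7594, 60–74=16149, 75–89=2683
Total: 63400 → 49242; change = -14158; percentage change = -22.3%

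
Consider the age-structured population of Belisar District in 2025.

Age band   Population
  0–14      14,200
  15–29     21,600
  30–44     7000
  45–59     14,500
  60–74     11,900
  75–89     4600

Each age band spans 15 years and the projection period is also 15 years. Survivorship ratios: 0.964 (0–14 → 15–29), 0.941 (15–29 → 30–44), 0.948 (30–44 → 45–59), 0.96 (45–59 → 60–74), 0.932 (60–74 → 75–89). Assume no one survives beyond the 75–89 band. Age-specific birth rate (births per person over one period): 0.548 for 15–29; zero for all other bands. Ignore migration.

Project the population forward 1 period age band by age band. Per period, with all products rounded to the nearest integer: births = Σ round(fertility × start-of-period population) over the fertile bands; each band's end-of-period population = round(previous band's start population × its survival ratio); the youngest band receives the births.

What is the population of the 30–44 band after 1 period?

Numbering the groups 1..6 from youngest to oldest:
Period 1.
Births: 21600 × 0.548 = 11837
Group 2: 14200 × 0.964 = 13689
Group 3: 21600 × 0.941 = 20326
Group 4: 7000 × 0.948 = 6636
Group 5: 14500 × 0.96 = 13920
Group 6: 11900 × 0.932 = 11091
Population now: 0–14=11837, 15–29=13689, 30–44=20326, 45–59=6636, 60–74=13920, 75–89=11091

20326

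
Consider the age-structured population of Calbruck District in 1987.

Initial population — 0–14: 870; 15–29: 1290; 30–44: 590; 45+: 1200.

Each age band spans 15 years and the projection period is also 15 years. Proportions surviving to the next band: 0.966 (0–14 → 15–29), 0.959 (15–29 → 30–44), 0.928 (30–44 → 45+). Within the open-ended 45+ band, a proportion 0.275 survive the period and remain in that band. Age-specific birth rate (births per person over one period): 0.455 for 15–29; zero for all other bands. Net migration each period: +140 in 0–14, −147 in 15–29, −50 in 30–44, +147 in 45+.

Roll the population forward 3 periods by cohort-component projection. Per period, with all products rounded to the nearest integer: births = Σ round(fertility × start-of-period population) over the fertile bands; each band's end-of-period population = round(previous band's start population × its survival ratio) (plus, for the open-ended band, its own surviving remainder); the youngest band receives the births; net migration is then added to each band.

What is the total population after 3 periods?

2307

(Groups numbered youngest = 1 to oldest = 4.)
Period 1:
Births: 1290 × 0.455 = 587
Group 2: 870 × 0.966 = 840
Group 3: 1290 × 0.959 = 1237
Group 4: 590 × 0.928 + 1200 × 0.275 = 548 + 330 = 878
Net migration: Group 1 + 140 → 727; Group 2 − 147 → 693; Group 3 − 50 → 1187; Group 4 + 147 → 1025
Population now: 0–14=727, 15–29=693, 30–44=1187, 45+=1025
Period 2:
Births: 693 × 0.455 = 315
Group 2: 727 × 0.966 = 702
Group 3: 693 × 0.959 = 665
Group 4: 1187 × 0.928 + 1025 × 0.275 = 1102 + 282 = 1384
Net migration: Group 1 + 140 → 455; Group 2 − 147 → 555; Group 3 − 50 → 615; Group 4 + 147 → 1531
Population now: 0–14=455, 15–29=555, 30–44=615, 45+=1531
Period 3:
Births: 555 × 0.455 = 253
Group 2: 455 × 0.966 = 440
Group 3: 555 × 0.959 = 532
Group 4: 615 × 0.928 + 1531 × 0.275 = 571 + 421 = 992
Net migration: Group 1 + 140 → 393; Group 2 − 147 → 293; Group 3 − 50 → 482; Group 4 + 147 → 1139
Population now: 0–14=393, 15–29=293, 30–44=482, 45+=1139
Total after period 3: 393 + 293 + 482 + 1139 = 2307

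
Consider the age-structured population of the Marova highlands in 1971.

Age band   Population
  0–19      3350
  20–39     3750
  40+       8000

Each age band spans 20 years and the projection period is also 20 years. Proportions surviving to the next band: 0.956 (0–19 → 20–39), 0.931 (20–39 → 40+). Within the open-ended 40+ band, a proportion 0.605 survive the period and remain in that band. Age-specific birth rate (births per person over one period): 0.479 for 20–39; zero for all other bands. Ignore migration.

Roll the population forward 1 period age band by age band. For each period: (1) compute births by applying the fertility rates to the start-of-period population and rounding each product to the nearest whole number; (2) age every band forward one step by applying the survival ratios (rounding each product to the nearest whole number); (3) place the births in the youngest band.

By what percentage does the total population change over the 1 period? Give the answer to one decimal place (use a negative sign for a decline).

-11.7

Let group 1 be 0–19 through group 3 = 40+.
After projecting period 1:
Births: 3750 × 0.479 = 1796
Group 2: 3350 × 0.956 = 3203
Group 3: 3750 × 0.931 + 8000 × 0.605 = 3491 + 4840 = 8331
End of period: [1796, 3203, 8331]
Total: 15100 → 13330; change = -1770; percentage change = -11.7%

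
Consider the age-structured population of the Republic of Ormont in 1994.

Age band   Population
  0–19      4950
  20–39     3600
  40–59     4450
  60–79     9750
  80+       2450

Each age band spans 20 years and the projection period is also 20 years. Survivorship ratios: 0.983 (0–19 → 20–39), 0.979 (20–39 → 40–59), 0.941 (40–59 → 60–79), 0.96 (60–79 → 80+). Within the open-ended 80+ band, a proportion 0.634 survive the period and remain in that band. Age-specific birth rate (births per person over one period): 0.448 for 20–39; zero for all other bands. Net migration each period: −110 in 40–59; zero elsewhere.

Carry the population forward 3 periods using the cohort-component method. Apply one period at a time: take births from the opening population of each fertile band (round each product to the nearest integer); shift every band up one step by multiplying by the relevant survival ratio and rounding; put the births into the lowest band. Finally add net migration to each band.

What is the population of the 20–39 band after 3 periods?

After projecting period 1:
Births: 3600 × 0.448 = 1613
20–39: 4950 × 0.983 = 4866
40–59: 3600 × 0.979 = 3524
60–79: 4450 × 0.941 = 4187
80+: 9750 × 0.96 + 2450 × 0.634 = 9360 + 1553 = 10913
Net migration: 40–59 − 110 → 3414
→ [1613, 4866, 3414, 4187, 10913]
After projecting period 2:
Births: 4866 × 0.448 = 2180
20–39: 1613 × 0.983 = 1586
40–59: 4866 × 0.979 = 4764
60–79: 3414 × 0.941 = 3213
80+: 4187 × 0.96 + 10913 × 0.634 = 4020 + 6919 = 10939
Net migration: 40–59 − 110 → 4654
→ [2180, 1586, 4654, 3213, 10939]
After projecting period 3:
Births: 1586 × 0.448 = 711
20–39: 2180 × 0.983 = 2143
40–59: 1586 × 0.979 = 1553
60–79: 4654 × 0.941 = 4379
80+: 3213 × 0.96 + 10939 × 0.634 = 3084 + 6935 = 10019
Net migration: 40–59 − 110 → 1443
→ [711, 2143, 1443, 4379, 10019]

2143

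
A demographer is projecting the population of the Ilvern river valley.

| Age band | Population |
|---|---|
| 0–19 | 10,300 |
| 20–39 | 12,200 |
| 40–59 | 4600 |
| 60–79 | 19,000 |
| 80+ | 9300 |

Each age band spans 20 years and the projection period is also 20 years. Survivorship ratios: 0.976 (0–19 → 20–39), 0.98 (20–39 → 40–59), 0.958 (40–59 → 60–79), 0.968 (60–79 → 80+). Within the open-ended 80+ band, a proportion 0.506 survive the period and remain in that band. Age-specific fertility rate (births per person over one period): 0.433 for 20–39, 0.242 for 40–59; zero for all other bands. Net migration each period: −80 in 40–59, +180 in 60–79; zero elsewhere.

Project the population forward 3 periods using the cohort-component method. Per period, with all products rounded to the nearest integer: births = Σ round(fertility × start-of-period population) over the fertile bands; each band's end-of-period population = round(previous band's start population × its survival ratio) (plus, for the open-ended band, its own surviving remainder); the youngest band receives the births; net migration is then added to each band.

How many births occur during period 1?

— Period 1 —
Births: 12200 × 0.433 = 5283 ; 4600 × 0.242 = 1113 — total 6396
20–39: 10300 × 0.976 = 10053
40–59: 12200 × 0.98 = 11956
60–79: 4600 × 0.958 = 4407
80+: 19000 × 0.968 + 9300 × 0.506 = 18392 + 4706 = 23098
Net migration: 40–59 − 80 → 11876; 60–79 + 180 → 4587
End of period: [6396, 10053, 11876, 4587, 23098]

6396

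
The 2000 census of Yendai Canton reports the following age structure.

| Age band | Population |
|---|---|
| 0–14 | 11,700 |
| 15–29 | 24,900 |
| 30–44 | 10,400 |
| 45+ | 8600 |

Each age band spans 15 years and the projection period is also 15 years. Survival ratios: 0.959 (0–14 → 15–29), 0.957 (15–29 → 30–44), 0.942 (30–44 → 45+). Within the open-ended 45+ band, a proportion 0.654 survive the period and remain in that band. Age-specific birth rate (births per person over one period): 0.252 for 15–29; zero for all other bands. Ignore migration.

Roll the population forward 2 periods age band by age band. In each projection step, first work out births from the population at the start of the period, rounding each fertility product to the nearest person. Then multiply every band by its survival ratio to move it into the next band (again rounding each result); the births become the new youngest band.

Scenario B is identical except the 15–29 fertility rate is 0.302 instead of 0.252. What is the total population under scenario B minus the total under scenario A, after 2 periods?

1755

[period 1]
Births: 24900 * 0.252 = 6275
15–29: 11700 * 0.959 = 11220
30–44: 24900 * 0.957 = 23829
45+: 10400 * 0.942 + 8600 * 0.654 = 9797 + 5624 = 15421
Population now: 0–14=6275, 15–29=11220, 30–44=23829, 45+=15421
[period 2]
Births: 11220 * 0.252 = 2827
15–29: 6275 * 0.959 = 6018
30–44: 11220 * 0.957 = 10738
45+: 23829 * 0.942 + 15421 * 0.654 = 22447 + 10085 = 32532
Population now: 0–14=2827, 15–29=6018, 30–44=10738, 45+=32532
Scenario A total after 2 periods: 52115
Scenario B projection —
[period 1]
Births: 24900 * 0.302 = 7520
15–29: 11700 * 0.959 = 11220
30–44: 24900 * 0.957 = 23829
45+: 10400 * 0.942 + 8600 * 0.654 = 9797 + 5624 = 15421
Population now: 0–14=7520, 15–29=11220, 30–44=23829, 45+=15421
[period 2]
Births: 11220 * 0.302 = 3388
15–29: 7520 * 0.959 = 7212
30–44: 11220 * 0.957 = 10738
45+: 23829 * 0.942 + 15421 * 0.654 = 22447 + 10085 = 32532
Population now: 0–14=3388, 15–29=7212, 30–44=10738, 45+=32532
Scenario B total after 2 periods: 53870
Difference B − A = 53870 − 52115 = 1755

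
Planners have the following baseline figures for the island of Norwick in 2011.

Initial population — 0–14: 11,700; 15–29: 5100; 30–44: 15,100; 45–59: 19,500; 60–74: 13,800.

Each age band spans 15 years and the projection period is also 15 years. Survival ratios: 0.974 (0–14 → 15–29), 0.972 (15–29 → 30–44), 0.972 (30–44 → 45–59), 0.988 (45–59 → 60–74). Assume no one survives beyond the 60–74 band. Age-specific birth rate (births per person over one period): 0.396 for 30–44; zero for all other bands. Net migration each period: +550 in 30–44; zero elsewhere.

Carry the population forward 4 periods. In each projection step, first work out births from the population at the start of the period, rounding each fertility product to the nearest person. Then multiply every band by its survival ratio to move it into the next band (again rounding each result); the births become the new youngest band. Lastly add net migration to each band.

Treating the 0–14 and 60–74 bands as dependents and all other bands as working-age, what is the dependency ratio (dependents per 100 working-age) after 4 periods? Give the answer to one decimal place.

Period 1.
Births: 15100 × 0.396 = 5980
15–29: 11700 × 0.974 = 11396
30–44: 5100 × 0.972 = 4957
45–59: 15100 × 0.972 = 14677
60–74: 19500 × 0.988 = 19266
Net migration: 30–44 + 550 → 5507
End of period: [5980, 11396, 5507, 14677, 19266]
Period 2.
Births: 5507 × 0.396 = 2181
15–29: 5980 × 0.974 = 5825
30–44: 11396 × 0.972 = 11077
45–59: 5507 × 0.972 = 5353
60–74: 14677 × 0.988 = 14501
Net migration: 30–44 + 550 → 11627
End of period: [2181, 5825, 11627, 5353, 14501]
Period 3.
Births: 11627 × 0.396 = 4604
15–29: 2181 × 0.974 = 2124
30–44: 5825 × 0.972 = 5662
45–59: 11627 × 0.972 = 11301
60–74: 5353 × 0.988 = 5289
Net migration: 30–44 + 550 → 6212
End of period: [4604, 2124, 6212, 11301, 5289]
Period 4.
Births: 6212 × 0.396 = 2460
15–29: 4604 × 0.974 = 4484
30–44: 2124 × 0.972 = 2065
45–59: 6212 × 0.972 = 6038
60–74: 11301 × 0.988 = 11165
Net migration: 30–44 + 550 → 2615
End of period: [2460, 4484, 2615, 6038, 11165]
Dependents (band 0–14 + band 60–74) = 2460 + 11165 = 13625; working-age = 13137; ratio = 13625/13137 × 100 = 103.7

103.7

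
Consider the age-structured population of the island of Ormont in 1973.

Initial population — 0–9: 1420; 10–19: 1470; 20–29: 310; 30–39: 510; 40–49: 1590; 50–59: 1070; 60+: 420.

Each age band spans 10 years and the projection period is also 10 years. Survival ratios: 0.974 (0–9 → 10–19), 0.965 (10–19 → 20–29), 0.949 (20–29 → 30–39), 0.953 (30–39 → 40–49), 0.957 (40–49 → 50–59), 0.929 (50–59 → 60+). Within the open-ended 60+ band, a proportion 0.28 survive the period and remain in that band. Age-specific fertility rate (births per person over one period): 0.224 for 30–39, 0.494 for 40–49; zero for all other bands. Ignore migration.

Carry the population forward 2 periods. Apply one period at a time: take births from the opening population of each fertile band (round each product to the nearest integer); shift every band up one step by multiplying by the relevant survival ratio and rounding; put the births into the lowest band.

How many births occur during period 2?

(Groups numbered youngest = 1 to oldest = 7.)
[period 1]
Births: 510 * 0.224 = 114 ; 1590 * 0.494 = 785 — total 899
Group 2: 1420 * 0.974 = 1383
Group 3: 1470 * 0.965 = 1419
Group 4: 310 * 0.949 = 294
Group 5: 510 * 0.953 = 486
Group 6: 1590 * 0.957 = 1522
Group 7: 1070 * 0.929 + 420 * 0.28 = 994 + 118 = 1112
Giving 899 / 1383 / 1419 / 294 / 486 / 1522 / 1112.
[period 2]
Births: 294 * 0.224 = 66 ; 486 * 0.494 = 240 — total 306
Group 2: 899 * 0.974 = 876
Group 3: 1383 * 0.965 = 1335
Group 4: 1419 * 0.949 = 1347
Group 5: 294 * 0.953 = 280
Group 6: 486 * 0.957 = 465
Group 7: 1522 * 0.929 + 1112 * 0.28 = 1414 + 311 = 1725
Giving 306 / 876 / 1335 / 1347 / 280 / 465 / 1725.

306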